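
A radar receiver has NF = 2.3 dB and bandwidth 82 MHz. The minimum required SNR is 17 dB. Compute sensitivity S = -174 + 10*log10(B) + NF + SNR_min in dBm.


10*log10(82000000.0) = 79.14
S = -174 + 79.14 + 2.3 + 17 = -75.6 dBm

-75.6 dBm


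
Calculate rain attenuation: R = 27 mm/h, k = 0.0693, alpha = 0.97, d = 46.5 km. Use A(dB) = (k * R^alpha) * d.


gamma = 0.0693 * 27^0.97 = 1.694947 dB/km
A = 1.694947 * 46.5 = 78.82 dB

78.82 dB


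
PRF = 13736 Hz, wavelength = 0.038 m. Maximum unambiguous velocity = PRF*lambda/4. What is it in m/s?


V_ua = 13736 * 0.038 / 4 = 130.5 m/s

130.5 m/s


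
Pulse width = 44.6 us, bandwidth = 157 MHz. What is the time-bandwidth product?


TBP = 44.6 * 157 = 7002.2

7002.2


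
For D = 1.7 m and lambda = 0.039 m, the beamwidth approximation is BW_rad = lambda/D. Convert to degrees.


BW_rad = 0.039 / 1.7 = 0.022941
BW_deg = 1.31 degrees

1.31 degrees


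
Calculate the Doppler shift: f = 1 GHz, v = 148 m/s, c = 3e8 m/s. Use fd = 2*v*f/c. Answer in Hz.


fd = 2 * 148 * 1000000000.0 / 3e8 = 986.7 Hz

986.7 Hz


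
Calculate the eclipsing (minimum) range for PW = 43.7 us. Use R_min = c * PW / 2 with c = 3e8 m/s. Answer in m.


R_min = 3e8 * 43.7e-6 / 2 = 6555.0 m

6555.0 m


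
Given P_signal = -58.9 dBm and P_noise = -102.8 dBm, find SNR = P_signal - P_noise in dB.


SNR = -58.9 - (-102.8) = 43.9 dB

43.9 dB


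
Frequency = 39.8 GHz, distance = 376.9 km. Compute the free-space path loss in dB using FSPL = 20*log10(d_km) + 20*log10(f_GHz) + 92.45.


20*log10(376.9) = 51.52
20*log10(39.8) = 32.0
FSPL = 176.0 dB

176.0 dB


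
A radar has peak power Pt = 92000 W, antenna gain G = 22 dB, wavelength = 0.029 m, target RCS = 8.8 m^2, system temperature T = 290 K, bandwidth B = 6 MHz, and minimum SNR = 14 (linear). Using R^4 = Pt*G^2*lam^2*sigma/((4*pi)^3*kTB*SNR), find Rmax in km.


G_lin = 10^(22/10) = 158.489319
R^4 = 92000 * 158.489319^2 * 0.029^2 * 8.8 / ((4*pi)^3 * 1.38e-23 * 290 * 6000000.0 * 14)
R^4 = 2.56378e16 m^4
R_max = (2.56378e16)^(1/4) = 12653.8 m = 12.7 km

12.7 km


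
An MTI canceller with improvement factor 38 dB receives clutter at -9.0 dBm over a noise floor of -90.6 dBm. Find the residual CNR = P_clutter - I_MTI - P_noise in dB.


CNR = -9.0 - 38 - (-90.6) = 43.6 dB

43.6 dB


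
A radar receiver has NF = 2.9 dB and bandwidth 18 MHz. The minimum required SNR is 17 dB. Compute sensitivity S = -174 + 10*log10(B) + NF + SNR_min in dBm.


10*log10(18000000.0) = 72.55
S = -174 + 72.55 + 2.9 + 17 = -81.5 dBm

-81.5 dBm


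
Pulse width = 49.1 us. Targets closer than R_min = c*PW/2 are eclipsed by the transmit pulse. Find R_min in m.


R_min = 3e8 * 49.1e-6 / 2 = 7365.0 m

7365.0 m


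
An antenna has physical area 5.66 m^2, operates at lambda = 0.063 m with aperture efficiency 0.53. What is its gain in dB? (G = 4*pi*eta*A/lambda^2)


G_linear = 4*pi*0.53*5.66/0.063^2 = 9497.76
G_dB = 10*log10(9497.76) = 39.8 dB

39.8 dB


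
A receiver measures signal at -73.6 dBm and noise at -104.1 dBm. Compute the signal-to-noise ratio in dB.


SNR = -73.6 - (-104.1) = 30.5 dB

30.5 dB


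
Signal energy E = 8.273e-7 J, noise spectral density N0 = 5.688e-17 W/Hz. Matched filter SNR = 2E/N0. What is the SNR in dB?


SNR_lin = 2 * 8.273e-7 / 5.688e-17 = 2.909e10
SNR_dB = 10*log10(2.909e10) = 104.6 dB

104.6 dB


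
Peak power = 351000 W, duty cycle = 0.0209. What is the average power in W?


P_avg = 351000 * 0.0209 = 7335.9 W

7335.9 W


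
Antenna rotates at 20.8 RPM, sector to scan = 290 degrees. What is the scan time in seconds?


t = 290 / (20.8 * 360) * 60 = 2.32 s

2.32 s


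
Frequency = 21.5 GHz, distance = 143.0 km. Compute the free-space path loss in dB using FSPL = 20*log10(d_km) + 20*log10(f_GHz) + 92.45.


20*log10(143.0) = 43.11
20*log10(21.5) = 26.65
FSPL = 162.2 dB

162.2 dB


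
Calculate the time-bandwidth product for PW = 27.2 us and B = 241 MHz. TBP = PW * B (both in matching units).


TBP = 27.2 * 241 = 6555.2

6555.2


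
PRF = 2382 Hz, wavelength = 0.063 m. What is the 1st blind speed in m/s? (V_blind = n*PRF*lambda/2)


V_blind = 1 * 2382 * 0.063 / 2 = 75.0 m/s

75.0 m/s


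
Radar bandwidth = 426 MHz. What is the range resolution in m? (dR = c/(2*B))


dR = 3e8 / (2 * 426000000.0) = 0.35 m

0.35 m


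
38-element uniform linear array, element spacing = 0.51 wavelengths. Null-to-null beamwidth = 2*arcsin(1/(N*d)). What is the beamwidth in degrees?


1/(N*d) = 1/(38*0.51) = 0.0516
BW = 2*arcsin(0.0516) = 5.9 degrees

5.9 degrees


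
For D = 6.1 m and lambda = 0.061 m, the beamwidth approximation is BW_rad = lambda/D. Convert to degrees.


BW_rad = 0.061 / 6.1 = 0.01
BW_deg = 0.57 degrees

0.57 degrees


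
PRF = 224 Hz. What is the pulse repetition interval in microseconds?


PRI = 1/224 = 0.0044642857 s = 4464.3 us

4464.3 us


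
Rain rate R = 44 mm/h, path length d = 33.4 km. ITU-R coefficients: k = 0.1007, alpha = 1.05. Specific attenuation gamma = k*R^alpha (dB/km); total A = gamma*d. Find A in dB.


gamma = 0.1007 * 44^1.05 = 5.353709 dB/km
A = 5.353709 * 33.4 = 178.81 dB

178.81 dB


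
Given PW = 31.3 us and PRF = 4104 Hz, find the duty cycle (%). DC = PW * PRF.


DC = 31.3e-6 * 4104 * 100 = 12.85%

12.85%


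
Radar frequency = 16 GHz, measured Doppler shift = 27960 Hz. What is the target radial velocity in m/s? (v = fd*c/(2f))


v = 27960 * 3e8 / (2 * 16000000000.0) = 262.1 m/s

262.1 m/s


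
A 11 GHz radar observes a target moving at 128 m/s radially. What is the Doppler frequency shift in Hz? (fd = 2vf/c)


fd = 2 * 128 * 11000000000.0 / 3e8 = 9386.7 Hz

9386.7 Hz


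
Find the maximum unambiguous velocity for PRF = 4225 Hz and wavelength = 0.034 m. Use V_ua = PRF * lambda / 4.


V_ua = 4225 * 0.034 / 4 = 35.9 m/s

35.9 m/s


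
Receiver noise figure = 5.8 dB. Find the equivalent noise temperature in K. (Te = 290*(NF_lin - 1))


NF_lin = 10^(5.8/10) = 3.801894
Te = 290 * (3.801894 - 1) = 812.5 K

812.5 K


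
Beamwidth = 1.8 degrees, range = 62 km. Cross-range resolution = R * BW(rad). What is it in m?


BW_rad = 0.031415927
CR = 62000 * 0.031415927 = 1947.8 m

1947.8 m


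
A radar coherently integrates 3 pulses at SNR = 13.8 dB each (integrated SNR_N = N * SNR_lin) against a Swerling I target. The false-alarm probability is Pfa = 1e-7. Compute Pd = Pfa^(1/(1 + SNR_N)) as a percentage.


SNR_lin = 10^(13.8/10) = 23.98833
SNR_N = 3 * 23.98833 = 71.96499
1/(1 + SNR_N) = 1/72.96499 = 0.0137052
Pd = (1e-7)^0.0137052 = 0.8018
Pd = 80.2%

80.2%


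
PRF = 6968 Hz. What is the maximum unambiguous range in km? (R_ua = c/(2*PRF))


R_ua = 3e8 / (2 * 6968) = 21527.0 m = 21.5 km

21.5 km


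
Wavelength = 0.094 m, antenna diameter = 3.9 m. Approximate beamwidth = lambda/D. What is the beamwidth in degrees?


BW_rad = 0.094 / 3.9 = 0.024103
BW_deg = 1.38 degrees

1.38 degrees


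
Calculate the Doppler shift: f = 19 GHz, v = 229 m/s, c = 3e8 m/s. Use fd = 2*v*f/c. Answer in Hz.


fd = 2 * 229 * 19000000000.0 / 3e8 = 29006.7 Hz

29006.7 Hz


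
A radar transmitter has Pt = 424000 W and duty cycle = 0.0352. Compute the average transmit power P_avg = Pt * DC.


P_avg = 424000 * 0.0352 = 14924.8 W

14924.8 W


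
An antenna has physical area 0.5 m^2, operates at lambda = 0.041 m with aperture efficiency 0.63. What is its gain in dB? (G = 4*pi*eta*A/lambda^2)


G_linear = 4*pi*0.63*0.5/0.041^2 = 2354.79
G_dB = 10*log10(2354.79) = 33.7 dB

33.7 dB


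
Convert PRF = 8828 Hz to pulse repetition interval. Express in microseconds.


PRI = 1/8828 = 0.0001132759 s = 113.3 us

113.3 us


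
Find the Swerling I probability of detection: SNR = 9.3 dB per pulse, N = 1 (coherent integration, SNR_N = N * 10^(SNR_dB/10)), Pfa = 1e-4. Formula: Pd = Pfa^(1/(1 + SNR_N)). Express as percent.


SNR_lin = 10^(9.3/10) = 8.51138
SNR_N = 1 * 8.51138 = 8.51138
1/(1 + SNR_N) = 1/9.51138 = 0.1051372
Pd = (1e-4)^0.1051372 = 0.37971
Pd = 38.0%

38.0%


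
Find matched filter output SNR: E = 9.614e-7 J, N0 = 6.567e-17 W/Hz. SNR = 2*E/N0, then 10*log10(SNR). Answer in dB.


SNR_lin = 2 * 9.614e-7 / 6.567e-17 = 2.928e10
SNR_dB = 10*log10(2.928e10) = 104.7 dB

104.7 dB


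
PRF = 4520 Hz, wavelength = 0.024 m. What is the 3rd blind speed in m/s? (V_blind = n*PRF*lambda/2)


V_blind = 3 * 4520 * 0.024 / 2 = 162.7 m/s

162.7 m/s


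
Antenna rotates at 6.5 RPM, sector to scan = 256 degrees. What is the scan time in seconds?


t = 256 / (6.5 * 360) * 60 = 6.56 s

6.56 s


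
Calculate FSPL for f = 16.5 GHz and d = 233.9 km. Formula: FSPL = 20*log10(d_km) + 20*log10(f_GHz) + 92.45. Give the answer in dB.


20*log10(233.9) = 47.38
20*log10(16.5) = 24.35
FSPL = 164.2 dB

164.2 dB


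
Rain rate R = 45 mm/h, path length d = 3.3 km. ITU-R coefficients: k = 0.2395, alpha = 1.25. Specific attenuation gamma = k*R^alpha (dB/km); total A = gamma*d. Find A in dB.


gamma = 0.2395 * 45^1.25 = 27.913941 dB/km
A = 27.913941 * 3.3 = 92.12 dB

92.12 dB


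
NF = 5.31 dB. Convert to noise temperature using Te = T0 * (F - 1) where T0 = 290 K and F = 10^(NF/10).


NF_lin = 10^(5.31/10) = 3.396253
Te = 290 * (3.396253 - 1) = 694.9 K

694.9 K


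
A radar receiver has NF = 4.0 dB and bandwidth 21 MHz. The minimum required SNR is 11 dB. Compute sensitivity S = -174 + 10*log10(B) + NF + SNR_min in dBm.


10*log10(21000000.0) = 73.22
S = -174 + 73.22 + 4.0 + 11 = -85.8 dBm

-85.8 dBm


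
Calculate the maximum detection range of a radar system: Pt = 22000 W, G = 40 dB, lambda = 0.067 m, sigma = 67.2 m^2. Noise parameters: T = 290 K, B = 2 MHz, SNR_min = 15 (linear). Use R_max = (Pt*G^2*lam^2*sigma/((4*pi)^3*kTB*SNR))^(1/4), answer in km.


G_lin = 10^(40/10) = 10000.0
R^4 = 22000 * 10000.0^2 * 0.067^2 * 67.2 / ((4*pi)^3 * 1.38e-23 * 290 * 2000000.0 * 15)
R^4 = 2.78557e21 m^4
R_max = (2.78557e21)^(1/4) = 229735.7 m = 229.7 km

229.7 km


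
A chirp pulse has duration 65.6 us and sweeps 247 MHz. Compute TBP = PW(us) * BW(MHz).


TBP = 65.6 * 247 = 16203.2

16203.2


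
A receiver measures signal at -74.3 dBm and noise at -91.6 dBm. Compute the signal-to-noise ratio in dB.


SNR = -74.3 - (-91.6) = 17.3 dB

17.3 dB


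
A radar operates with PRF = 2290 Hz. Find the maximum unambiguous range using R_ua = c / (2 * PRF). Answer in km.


R_ua = 3e8 / (2 * 2290) = 65502.2 m = 65.5 km

65.5 km


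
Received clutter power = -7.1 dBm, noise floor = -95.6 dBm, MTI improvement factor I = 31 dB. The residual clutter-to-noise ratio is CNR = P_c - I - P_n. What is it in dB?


CNR = -7.1 - 31 - (-95.6) = 57.5 dB

57.5 dB


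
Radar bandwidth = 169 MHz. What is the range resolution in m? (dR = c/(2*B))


dR = 3e8 / (2 * 169000000.0) = 0.89 m

0.89 m


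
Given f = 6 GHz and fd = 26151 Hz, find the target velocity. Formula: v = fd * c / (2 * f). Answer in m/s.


v = 26151 * 3e8 / (2 * 6000000000.0) = 653.8 m/s

653.8 m/s


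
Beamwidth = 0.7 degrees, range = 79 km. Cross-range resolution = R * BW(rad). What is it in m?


BW_rad = 0.012217305
CR = 79000 * 0.012217305 = 965.2 m

965.2 m


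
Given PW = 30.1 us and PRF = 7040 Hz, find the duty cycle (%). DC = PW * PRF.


DC = 30.1e-6 * 7040 * 100 = 21.19%

21.19%


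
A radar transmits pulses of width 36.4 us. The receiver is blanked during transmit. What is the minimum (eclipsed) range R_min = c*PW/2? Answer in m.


R_min = 3e8 * 36.4e-6 / 2 = 5460.0 m

5460.0 m


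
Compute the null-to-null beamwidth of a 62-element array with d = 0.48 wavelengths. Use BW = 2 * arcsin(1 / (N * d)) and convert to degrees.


1/(N*d) = 1/(62*0.48) = 0.033602
BW = 2*arcsin(0.033602) = 3.9 degrees

3.9 degrees


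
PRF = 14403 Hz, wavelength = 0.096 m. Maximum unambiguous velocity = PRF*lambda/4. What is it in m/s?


V_ua = 14403 * 0.096 / 4 = 345.7 m/s

345.7 m/s


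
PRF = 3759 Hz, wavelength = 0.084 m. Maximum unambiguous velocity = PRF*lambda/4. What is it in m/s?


V_ua = 3759 * 0.084 / 4 = 78.9 m/s

78.9 m/s


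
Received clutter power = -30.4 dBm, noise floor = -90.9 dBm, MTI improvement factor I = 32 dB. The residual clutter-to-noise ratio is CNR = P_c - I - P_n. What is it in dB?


CNR = -30.4 - 32 - (-90.9) = 28.5 dB

28.5 dB


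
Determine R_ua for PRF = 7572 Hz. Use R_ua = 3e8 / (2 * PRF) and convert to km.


R_ua = 3e8 / (2 * 7572) = 19809.8 m = 19.8 km

19.8 km


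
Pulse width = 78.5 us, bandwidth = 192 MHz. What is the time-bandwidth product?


TBP = 78.5 * 192 = 15072.0

15072.0


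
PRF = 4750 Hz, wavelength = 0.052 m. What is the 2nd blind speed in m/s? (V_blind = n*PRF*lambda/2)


V_blind = 2 * 4750 * 0.052 / 2 = 247.0 m/s

247.0 m/s


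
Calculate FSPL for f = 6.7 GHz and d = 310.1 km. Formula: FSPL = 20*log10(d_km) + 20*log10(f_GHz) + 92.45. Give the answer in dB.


20*log10(310.1) = 49.83
20*log10(6.7) = 16.52
FSPL = 158.8 dB

158.8 dB


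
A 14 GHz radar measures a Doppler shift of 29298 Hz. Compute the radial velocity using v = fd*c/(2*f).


v = 29298 * 3e8 / (2 * 14000000000.0) = 313.9 m/s

313.9 m/s


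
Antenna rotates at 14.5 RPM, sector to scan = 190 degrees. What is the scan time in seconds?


t = 190 / (14.5 * 360) * 60 = 2.18 s

2.18 s


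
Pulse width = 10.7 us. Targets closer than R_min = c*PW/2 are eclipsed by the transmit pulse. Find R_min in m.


R_min = 3e8 * 10.7e-6 / 2 = 1605.0 m

1605.0 m


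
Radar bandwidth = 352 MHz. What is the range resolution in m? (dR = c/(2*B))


dR = 3e8 / (2 * 352000000.0) = 0.43 m

0.43 m


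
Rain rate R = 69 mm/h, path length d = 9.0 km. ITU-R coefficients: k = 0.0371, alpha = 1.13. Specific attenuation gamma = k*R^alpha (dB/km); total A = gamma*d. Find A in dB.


gamma = 0.0371 * 69^1.13 = 4.43888 dB/km
A = 4.43888 * 9.0 = 39.95 dB

39.95 dB


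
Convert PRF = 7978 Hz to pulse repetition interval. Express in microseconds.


PRI = 1/7978 = 0.0001253447 s = 125.3 us

125.3 us


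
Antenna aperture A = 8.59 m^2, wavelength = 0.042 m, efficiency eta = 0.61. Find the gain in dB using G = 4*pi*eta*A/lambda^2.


G_linear = 4*pi*0.61*8.59/0.042^2 = 37327.96
G_dB = 10*log10(37327.96) = 45.7 dB

45.7 dB


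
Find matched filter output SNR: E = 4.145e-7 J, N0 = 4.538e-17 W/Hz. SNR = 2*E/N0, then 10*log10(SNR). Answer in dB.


SNR_lin = 2 * 4.145e-7 / 4.538e-17 = 1.827e10
SNR_dB = 10*log10(1.827e10) = 102.6 dB

102.6 dB


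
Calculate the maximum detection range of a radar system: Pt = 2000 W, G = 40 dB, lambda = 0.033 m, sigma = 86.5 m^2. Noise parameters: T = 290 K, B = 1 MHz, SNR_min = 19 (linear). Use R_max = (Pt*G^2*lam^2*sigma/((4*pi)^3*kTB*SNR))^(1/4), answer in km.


G_lin = 10^(40/10) = 10000.0
R^4 = 2000 * 10000.0^2 * 0.033^2 * 86.5 / ((4*pi)^3 * 1.38e-23 * 290 * 1000000.0 * 19)
R^4 = 1.24857e20 m^4
R_max = (1.24857e20)^(1/4) = 105706.9 m = 105.7 km

105.7 km


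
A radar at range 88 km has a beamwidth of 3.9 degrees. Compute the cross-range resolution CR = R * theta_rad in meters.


BW_rad = 0.068067841
CR = 88000 * 0.068067841 = 5990.0 m

5990.0 m


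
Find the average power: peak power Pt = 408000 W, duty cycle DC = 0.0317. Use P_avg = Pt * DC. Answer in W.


P_avg = 408000 * 0.0317 = 12933.6 W

12933.6 W


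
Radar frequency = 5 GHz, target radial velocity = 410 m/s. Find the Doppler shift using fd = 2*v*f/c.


fd = 2 * 410 * 5000000000.0 / 3e8 = 13666.7 Hz

13666.7 Hz


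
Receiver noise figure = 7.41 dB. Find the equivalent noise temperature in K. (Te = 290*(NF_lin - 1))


NF_lin = 10^(7.41/10) = 5.508077
Te = 290 * (5.508077 - 1) = 1307.3 K

1307.3 K


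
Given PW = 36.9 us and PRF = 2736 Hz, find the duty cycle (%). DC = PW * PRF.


DC = 36.9e-6 * 2736 * 100 = 10.1%

10.1%


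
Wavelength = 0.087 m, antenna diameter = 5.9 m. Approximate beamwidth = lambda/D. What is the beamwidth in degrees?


BW_rad = 0.087 / 5.9 = 0.014746
BW_deg = 0.84 degrees

0.84 degrees


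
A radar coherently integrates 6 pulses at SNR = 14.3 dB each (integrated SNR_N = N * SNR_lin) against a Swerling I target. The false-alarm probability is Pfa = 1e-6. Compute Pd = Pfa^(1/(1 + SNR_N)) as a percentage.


SNR_lin = 10^(14.3/10) = 26.91535
SNR_N = 6 * 26.91535 = 161.4921
1/(1 + SNR_N) = 1/162.4921 = 0.0061541
Pd = (1e-6)^0.0061541 = 0.91849
Pd = 91.8%

91.8%


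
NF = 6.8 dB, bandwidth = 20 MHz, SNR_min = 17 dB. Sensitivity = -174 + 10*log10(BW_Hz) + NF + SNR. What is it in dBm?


10*log10(20000000.0) = 73.01
S = -174 + 73.01 + 6.8 + 17 = -77.2 dBm

-77.2 dBm


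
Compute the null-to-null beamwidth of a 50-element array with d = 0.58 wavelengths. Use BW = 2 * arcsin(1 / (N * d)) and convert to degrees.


1/(N*d) = 1/(50*0.58) = 0.034483
BW = 2*arcsin(0.034483) = 4.0 degrees

4.0 degrees


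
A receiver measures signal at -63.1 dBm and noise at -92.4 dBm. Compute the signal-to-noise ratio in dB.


SNR = -63.1 - (-92.4) = 29.3 dB

29.3 dB


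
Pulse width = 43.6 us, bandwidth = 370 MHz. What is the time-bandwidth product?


TBP = 43.6 * 370 = 16132.0

16132.0


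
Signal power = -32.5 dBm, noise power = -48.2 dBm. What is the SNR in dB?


SNR = -32.5 - (-48.2) = 15.7 dB

15.7 dB


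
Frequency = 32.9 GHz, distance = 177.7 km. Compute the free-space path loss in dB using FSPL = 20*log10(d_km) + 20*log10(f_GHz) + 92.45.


20*log10(177.7) = 44.99
20*log10(32.9) = 30.34
FSPL = 167.8 dB

167.8 dB


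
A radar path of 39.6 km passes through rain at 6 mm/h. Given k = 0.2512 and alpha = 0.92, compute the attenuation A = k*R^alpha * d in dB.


gamma = 0.2512 * 6^0.92 = 1.305927 dB/km
A = 1.305927 * 39.6 = 51.71 dB

51.71 dB


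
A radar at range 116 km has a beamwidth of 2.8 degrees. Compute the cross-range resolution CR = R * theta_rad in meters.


BW_rad = 0.048869219
CR = 116000 * 0.048869219 = 5668.8 m

5668.8 m


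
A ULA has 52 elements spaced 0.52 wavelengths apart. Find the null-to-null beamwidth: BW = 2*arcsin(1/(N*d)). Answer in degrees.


1/(N*d) = 1/(52*0.52) = 0.036982
BW = 2*arcsin(0.036982) = 4.2 degrees

4.2 degrees


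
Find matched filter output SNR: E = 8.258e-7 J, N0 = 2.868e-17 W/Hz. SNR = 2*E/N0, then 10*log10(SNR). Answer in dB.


SNR_lin = 2 * 8.258e-7 / 2.868e-17 = 5.759e10
SNR_dB = 10*log10(5.759e10) = 107.6 dB

107.6 dB


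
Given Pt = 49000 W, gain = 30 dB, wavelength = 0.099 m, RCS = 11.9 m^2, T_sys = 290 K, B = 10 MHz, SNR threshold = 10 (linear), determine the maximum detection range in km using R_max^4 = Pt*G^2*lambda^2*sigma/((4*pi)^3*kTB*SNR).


G_lin = 10^(30/10) = 1000.0
R^4 = 49000 * 1000.0^2 * 0.099^2 * 11.9 / ((4*pi)^3 * 1.38e-23 * 290 * 10000000.0 * 10)
R^4 = 7.19626e18 m^4
R_max = (7.19626e18)^(1/4) = 51793.7 m = 51.8 km

51.8 km


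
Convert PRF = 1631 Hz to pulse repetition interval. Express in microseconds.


PRI = 1/1631 = 0.0006131208 s = 613.1 us

613.1 us


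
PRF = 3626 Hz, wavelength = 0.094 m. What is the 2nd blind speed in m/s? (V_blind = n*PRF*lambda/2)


V_blind = 2 * 3626 * 0.094 / 2 = 340.8 m/s

340.8 m/s


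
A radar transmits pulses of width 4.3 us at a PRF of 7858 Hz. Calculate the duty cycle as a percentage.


DC = 4.3e-6 * 7858 * 100 = 3.38%

3.38%


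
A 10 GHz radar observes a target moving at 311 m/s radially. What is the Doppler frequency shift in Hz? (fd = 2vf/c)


fd = 2 * 311 * 10000000000.0 / 3e8 = 20733.3 Hz

20733.3 Hz


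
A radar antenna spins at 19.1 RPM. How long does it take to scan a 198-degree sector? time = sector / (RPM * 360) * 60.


t = 198 / (19.1 * 360) * 60 = 1.73 s

1.73 s


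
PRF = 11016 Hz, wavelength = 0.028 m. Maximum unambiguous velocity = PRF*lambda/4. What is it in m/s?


V_ua = 11016 * 0.028 / 4 = 77.1 m/s

77.1 m/s


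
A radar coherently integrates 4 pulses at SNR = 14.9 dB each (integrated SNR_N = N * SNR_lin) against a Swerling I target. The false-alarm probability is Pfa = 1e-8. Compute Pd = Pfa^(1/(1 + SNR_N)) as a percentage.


SNR_lin = 10^(14.9/10) = 30.90295
SNR_N = 4 * 30.90295 = 123.6118
1/(1 + SNR_N) = 1/124.6118 = 0.0080249
Pd = (1e-8)^0.0080249 = 0.86258
Pd = 86.3%

86.3%


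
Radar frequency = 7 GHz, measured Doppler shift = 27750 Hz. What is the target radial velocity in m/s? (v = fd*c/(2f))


v = 27750 * 3e8 / (2 * 7000000000.0) = 594.6 m/s

594.6 m/s


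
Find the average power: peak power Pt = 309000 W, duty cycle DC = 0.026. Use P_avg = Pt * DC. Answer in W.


P_avg = 309000 * 0.026 = 8034.0 W

8034.0 W


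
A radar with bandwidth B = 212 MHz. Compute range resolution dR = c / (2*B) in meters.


dR = 3e8 / (2 * 212000000.0) = 0.71 m

0.71 m


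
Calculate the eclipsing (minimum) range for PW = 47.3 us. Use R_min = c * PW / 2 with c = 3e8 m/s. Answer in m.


R_min = 3e8 * 47.3e-6 / 2 = 7095.0 m

7095.0 m


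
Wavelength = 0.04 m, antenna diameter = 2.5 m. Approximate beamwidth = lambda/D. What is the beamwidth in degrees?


BW_rad = 0.04 / 2.5 = 0.016
BW_deg = 0.92 degrees

0.92 degrees


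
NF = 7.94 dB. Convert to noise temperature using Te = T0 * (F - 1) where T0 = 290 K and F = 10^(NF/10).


NF_lin = 10^(7.94/10) = 6.223003
Te = 290 * (6.223003 - 1) = 1514.7 K

1514.7 K


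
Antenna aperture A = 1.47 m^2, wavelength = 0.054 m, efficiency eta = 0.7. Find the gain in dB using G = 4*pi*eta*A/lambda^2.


G_linear = 4*pi*0.7*1.47/0.054^2 = 4434.43
G_dB = 10*log10(4434.43) = 36.5 dB

36.5 dB


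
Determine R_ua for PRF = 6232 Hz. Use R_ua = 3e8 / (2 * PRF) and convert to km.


R_ua = 3e8 / (2 * 6232) = 24069.3 m = 24.1 km

24.1 km


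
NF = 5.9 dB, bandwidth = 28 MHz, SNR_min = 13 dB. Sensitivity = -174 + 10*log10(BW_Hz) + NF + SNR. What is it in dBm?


10*log10(28000000.0) = 74.47
S = -174 + 74.47 + 5.9 + 13 = -80.6 dBm

-80.6 dBm


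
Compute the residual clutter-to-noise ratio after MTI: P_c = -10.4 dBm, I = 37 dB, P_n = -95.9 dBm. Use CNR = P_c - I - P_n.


CNR = -10.4 - 37 - (-95.9) = 48.5 dB

48.5 dB


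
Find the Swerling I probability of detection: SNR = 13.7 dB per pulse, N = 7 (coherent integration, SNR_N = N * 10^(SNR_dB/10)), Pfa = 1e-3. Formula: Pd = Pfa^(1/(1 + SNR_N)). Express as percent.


SNR_lin = 10^(13.7/10) = 23.44229
SNR_N = 7 * 23.44229 = 164.09603
1/(1 + SNR_N) = 1/165.09603 = 0.0060571
Pd = (1e-3)^0.0060571 = 0.95902
Pd = 95.9%

95.9%


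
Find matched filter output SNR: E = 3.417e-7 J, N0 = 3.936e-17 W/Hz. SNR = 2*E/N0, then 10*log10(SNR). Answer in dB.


SNR_lin = 2 * 3.417e-7 / 3.936e-17 = 1.736e10
SNR_dB = 10*log10(1.736e10) = 102.4 dB

102.4 dB


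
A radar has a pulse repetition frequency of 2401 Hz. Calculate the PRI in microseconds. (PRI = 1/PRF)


PRI = 1/2401 = 0.0004164931 s = 416.5 us

416.5 us


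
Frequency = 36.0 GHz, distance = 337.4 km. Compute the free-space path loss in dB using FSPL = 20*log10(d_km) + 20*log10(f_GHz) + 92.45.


20*log10(337.4) = 50.56
20*log10(36.0) = 31.13
FSPL = 174.1 dB

174.1 dB


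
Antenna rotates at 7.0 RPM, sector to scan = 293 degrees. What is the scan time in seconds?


t = 293 / (7.0 * 360) * 60 = 6.98 s

6.98 s


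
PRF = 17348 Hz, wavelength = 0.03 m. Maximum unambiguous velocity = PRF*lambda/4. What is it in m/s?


V_ua = 17348 * 0.03 / 4 = 130.1 m/s

130.1 m/s


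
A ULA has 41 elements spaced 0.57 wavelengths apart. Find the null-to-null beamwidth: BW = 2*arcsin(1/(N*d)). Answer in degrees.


1/(N*d) = 1/(41*0.57) = 0.04279
BW = 2*arcsin(0.04279) = 4.9 degrees

4.9 degrees


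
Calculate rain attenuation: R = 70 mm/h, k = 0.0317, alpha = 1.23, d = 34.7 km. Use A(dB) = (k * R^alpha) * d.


gamma = 0.0317 * 70^1.23 = 5.895625 dB/km
A = 5.895625 * 34.7 = 204.58 dB

204.58 dB


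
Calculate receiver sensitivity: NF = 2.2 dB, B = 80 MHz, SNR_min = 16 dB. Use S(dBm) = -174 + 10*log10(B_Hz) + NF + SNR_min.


10*log10(80000000.0) = 79.03
S = -174 + 79.03 + 2.2 + 16 = -76.8 dBm

-76.8 dBm


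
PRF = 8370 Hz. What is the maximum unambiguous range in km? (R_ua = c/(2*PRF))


R_ua = 3e8 / (2 * 8370) = 17921.1 m = 17.9 km

17.9 km


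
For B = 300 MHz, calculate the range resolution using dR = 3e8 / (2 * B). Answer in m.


dR = 3e8 / (2 * 300000000.0) = 0.5 m

0.5 m


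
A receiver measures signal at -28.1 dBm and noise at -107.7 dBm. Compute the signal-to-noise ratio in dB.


SNR = -28.1 - (-107.7) = 79.6 dB

79.6 dB


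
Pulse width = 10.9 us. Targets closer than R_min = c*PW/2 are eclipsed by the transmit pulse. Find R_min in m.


R_min = 3e8 * 10.9e-6 / 2 = 1635.0 m

1635.0 m


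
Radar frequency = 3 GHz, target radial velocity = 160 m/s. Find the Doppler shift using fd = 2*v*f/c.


fd = 2 * 160 * 3000000000.0 / 3e8 = 3200.0 Hz

3200.0 Hz


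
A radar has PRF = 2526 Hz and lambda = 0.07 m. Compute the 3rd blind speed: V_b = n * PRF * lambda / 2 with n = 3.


V_blind = 3 * 2526 * 0.07 / 2 = 265.2 m/s

265.2 m/s


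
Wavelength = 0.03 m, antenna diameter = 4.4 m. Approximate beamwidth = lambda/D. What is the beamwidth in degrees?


BW_rad = 0.03 / 4.4 = 0.006818
BW_deg = 0.39 degrees

0.39 degrees


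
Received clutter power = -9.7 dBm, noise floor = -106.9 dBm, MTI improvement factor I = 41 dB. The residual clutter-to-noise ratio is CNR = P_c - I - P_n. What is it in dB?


CNR = -9.7 - 41 - (-106.9) = 56.2 dB

56.2 dB


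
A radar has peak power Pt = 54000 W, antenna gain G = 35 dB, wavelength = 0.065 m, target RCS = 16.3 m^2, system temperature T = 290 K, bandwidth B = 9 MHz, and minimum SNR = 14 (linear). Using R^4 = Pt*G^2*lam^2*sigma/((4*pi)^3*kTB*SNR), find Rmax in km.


G_lin = 10^(35/10) = 3162.27766
R^4 = 54000 * 3162.27766^2 * 0.065^2 * 16.3 / ((4*pi)^3 * 1.38e-23 * 290 * 9000000.0 * 14)
R^4 = 3.71647e19 m^4
R_max = (3.71647e19)^(1/4) = 78078.7 m = 78.1 km

78.1 km


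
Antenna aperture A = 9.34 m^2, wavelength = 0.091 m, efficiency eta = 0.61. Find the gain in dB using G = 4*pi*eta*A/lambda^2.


G_linear = 4*pi*0.61*9.34/0.091^2 = 8645.77
G_dB = 10*log10(8645.77) = 39.4 dB

39.4 dB


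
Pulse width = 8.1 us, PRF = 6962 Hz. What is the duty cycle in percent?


DC = 8.1e-6 * 6962 * 100 = 5.64%

5.64%


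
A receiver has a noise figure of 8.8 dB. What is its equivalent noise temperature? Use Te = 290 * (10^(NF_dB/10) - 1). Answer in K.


NF_lin = 10^(8.8/10) = 7.585776
Te = 290 * (7.585776 - 1) = 1909.9 K

1909.9 K


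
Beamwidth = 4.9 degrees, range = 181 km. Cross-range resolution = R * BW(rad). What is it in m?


BW_rad = 0.085521133
CR = 181000 * 0.085521133 = 15479.3 m

15479.3 m


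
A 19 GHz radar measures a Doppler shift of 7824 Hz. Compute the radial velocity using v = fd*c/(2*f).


v = 7824 * 3e8 / (2 * 19000000000.0) = 61.8 m/s

61.8 m/s


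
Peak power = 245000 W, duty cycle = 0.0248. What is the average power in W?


P_avg = 245000 * 0.0248 = 6076.0 W

6076.0 W


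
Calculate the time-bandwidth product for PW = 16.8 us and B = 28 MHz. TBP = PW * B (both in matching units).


TBP = 16.8 * 28 = 470.4

470.4


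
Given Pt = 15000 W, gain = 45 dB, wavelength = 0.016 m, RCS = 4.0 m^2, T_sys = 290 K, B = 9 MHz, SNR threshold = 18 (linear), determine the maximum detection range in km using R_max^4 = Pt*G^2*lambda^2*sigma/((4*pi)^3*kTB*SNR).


G_lin = 10^(45/10) = 31622.776602
R^4 = 15000 * 31622.776602^2 * 0.016^2 * 4.0 / ((4*pi)^3 * 1.38e-23 * 290 * 9000000.0 * 18)
R^4 = 1.1939e19 m^4
R_max = (1.1939e19)^(1/4) = 58781.7 m = 58.8 km

58.8 km


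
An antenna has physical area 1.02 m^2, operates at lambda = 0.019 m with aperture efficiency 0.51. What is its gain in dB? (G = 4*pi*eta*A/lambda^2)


G_linear = 4*pi*0.51*1.02/0.019^2 = 18108.11
G_dB = 10*log10(18108.11) = 42.6 dB

42.6 dB


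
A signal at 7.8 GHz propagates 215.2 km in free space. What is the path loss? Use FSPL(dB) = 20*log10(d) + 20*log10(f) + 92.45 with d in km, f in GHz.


20*log10(215.2) = 46.66
20*log10(7.8) = 17.84
FSPL = 156.9 dB

156.9 dB


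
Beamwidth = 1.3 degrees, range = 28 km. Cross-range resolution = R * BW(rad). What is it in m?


BW_rad = 0.02268928
CR = 28000 * 0.02268928 = 635.3 m

635.3 m


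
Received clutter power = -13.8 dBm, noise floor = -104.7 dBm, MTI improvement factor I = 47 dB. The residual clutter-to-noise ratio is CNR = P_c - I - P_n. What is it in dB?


CNR = -13.8 - 47 - (-104.7) = 43.9 dB

43.9 dB


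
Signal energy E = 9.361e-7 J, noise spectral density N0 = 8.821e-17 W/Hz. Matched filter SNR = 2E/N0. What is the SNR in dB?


SNR_lin = 2 * 9.361e-7 / 8.821e-17 = 2.122e10
SNR_dB = 10*log10(2.122e10) = 103.3 dB

103.3 dB


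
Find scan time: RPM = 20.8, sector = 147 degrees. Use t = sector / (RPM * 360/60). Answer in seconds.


t = 147 / (20.8 * 360) * 60 = 1.18 s

1.18 s


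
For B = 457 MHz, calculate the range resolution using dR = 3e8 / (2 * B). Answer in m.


dR = 3e8 / (2 * 457000000.0) = 0.33 m

0.33 m


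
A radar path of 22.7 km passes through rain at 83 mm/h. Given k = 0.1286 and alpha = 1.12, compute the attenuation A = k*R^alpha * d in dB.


gamma = 0.1286 * 83^1.12 = 18.138795 dB/km
A = 18.138795 * 22.7 = 411.75 dB

411.75 dB


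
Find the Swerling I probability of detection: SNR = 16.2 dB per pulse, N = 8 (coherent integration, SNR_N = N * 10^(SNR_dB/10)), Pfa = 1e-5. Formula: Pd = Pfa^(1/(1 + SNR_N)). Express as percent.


SNR_lin = 10^(16.2/10) = 41.68694
SNR_N = 8 * 41.68694 = 333.49552
1/(1 + SNR_N) = 1/334.49552 = 0.0029896
Pd = (1e-5)^0.0029896 = 0.96617
Pd = 96.6%

96.6%


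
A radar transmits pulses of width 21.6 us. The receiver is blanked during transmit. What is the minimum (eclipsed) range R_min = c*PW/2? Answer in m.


R_min = 3e8 * 21.6e-6 / 2 = 3240.0 m

3240.0 m


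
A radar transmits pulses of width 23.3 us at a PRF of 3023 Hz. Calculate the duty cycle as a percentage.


DC = 23.3e-6 * 3023 * 100 = 7.04%

7.04%


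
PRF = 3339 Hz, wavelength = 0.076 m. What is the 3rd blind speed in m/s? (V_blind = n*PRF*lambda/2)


V_blind = 3 * 3339 * 0.076 / 2 = 380.6 m/s

380.6 m/s


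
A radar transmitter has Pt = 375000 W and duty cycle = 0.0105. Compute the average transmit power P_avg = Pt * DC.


P_avg = 375000 * 0.0105 = 3937.5 W

3937.5 W


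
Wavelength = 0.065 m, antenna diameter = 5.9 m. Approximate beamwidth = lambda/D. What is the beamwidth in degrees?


BW_rad = 0.065 / 5.9 = 0.011017
BW_deg = 0.63 degrees

0.63 degrees


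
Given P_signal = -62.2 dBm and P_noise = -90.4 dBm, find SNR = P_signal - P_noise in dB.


SNR = -62.2 - (-90.4) = 28.2 dB

28.2 dB


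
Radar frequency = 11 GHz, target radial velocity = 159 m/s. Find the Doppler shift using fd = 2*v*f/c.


fd = 2 * 159 * 11000000000.0 / 3e8 = 11660.0 Hz

11660.0 Hz


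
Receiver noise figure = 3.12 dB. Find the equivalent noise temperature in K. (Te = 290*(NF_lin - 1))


NF_lin = 10^(3.12/10) = 2.051162
Te = 290 * (2.051162 - 1) = 304.8 K

304.8 K


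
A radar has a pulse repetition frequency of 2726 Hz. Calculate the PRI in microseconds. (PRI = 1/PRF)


PRI = 1/2726 = 0.0003668379 s = 366.8 us

366.8 us


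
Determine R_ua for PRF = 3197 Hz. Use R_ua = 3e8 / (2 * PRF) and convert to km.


R_ua = 3e8 / (2 * 3197) = 46919.0 m = 46.9 km

46.9 km


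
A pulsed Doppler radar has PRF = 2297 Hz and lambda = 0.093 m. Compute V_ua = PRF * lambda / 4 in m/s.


V_ua = 2297 * 0.093 / 4 = 53.4 m/s

53.4 m/s


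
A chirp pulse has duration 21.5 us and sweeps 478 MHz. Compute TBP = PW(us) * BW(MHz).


TBP = 21.5 * 478 = 10277.0

10277.0


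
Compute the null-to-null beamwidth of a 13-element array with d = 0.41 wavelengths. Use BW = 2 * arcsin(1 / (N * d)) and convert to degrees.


1/(N*d) = 1/(13*0.41) = 0.187617
BW = 2*arcsin(0.187617) = 21.6 degrees

21.6 degrees


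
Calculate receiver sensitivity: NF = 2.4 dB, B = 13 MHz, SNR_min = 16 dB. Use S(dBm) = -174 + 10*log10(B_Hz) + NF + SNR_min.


10*log10(13000000.0) = 71.14
S = -174 + 71.14 + 2.4 + 16 = -84.5 dBm

-84.5 dBm


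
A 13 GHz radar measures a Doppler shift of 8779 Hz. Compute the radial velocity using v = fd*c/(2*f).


v = 8779 * 3e8 / (2 * 13000000000.0) = 101.3 m/s

101.3 m/s


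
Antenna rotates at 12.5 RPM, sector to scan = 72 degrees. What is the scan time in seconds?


t = 72 / (12.5 * 360) * 60 = 0.96 s

0.96 s


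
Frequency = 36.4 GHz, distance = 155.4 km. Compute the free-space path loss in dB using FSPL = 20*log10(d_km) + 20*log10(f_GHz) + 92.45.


20*log10(155.4) = 43.83
20*log10(36.4) = 31.22
FSPL = 167.5 dB

167.5 dB


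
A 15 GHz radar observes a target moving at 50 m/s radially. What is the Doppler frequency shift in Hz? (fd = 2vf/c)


fd = 2 * 50 * 15000000000.0 / 3e8 = 5000.0 Hz

5000.0 Hz


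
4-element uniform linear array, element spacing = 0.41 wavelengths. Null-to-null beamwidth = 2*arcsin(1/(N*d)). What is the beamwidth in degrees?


1/(N*d) = 1/(4*0.41) = 0.609756
BW = 2*arcsin(0.609756) = 75.1 degrees

75.1 degrees


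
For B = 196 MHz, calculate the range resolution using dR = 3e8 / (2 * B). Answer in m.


dR = 3e8 / (2 * 196000000.0) = 0.77 m

0.77 m


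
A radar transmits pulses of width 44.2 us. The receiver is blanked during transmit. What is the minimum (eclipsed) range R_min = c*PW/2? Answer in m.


R_min = 3e8 * 44.2e-6 / 2 = 6630.0 m

6630.0 m


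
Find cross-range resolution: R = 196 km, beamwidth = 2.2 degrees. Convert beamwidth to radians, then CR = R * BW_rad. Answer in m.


BW_rad = 0.038397244
CR = 196000 * 0.038397244 = 7525.9 m

7525.9 m


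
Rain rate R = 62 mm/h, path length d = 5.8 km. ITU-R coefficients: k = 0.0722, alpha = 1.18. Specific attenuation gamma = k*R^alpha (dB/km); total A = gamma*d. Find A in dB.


gamma = 0.0722 * 62^1.18 = 9.409345 dB/km
A = 9.409345 * 5.8 = 54.57 dB

54.57 dB


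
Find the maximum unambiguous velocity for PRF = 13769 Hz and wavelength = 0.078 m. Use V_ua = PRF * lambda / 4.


V_ua = 13769 * 0.078 / 4 = 268.5 m/s

268.5 m/s


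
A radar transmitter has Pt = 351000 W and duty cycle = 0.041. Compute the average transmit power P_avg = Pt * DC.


P_avg = 351000 * 0.041 = 14391.0 W

14391.0 W


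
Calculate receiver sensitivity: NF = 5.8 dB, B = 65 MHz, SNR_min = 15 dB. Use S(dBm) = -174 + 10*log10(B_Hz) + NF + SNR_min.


10*log10(65000000.0) = 78.13
S = -174 + 78.13 + 5.8 + 15 = -75.1 dBm

-75.1 dBm


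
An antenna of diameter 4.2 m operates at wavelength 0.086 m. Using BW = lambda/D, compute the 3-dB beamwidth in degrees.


BW_rad = 0.086 / 4.2 = 0.020476
BW_deg = 1.17 degrees

1.17 degrees


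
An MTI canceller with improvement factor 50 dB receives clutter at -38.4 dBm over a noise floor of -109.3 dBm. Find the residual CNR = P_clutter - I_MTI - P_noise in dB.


CNR = -38.4 - 50 - (-109.3) = 20.9 dB

20.9 dB


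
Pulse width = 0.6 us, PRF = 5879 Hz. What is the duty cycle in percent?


DC = 0.6e-6 * 5879 * 100 = 0.35%

0.35%


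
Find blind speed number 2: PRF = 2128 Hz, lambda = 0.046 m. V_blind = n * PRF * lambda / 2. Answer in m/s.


V_blind = 2 * 2128 * 0.046 / 2 = 97.9 m/s

97.9 m/s


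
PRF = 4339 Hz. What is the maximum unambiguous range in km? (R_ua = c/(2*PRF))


R_ua = 3e8 / (2 * 4339) = 34570.2 m = 34.6 km

34.6 km


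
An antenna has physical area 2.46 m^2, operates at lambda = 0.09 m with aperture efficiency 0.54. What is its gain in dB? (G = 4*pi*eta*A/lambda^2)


G_linear = 4*pi*0.54*2.46/0.09^2 = 2060.88
G_dB = 10*log10(2060.88) = 33.1 dB

33.1 dB


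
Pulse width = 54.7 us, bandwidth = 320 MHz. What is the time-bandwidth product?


TBP = 54.7 * 320 = 17504.0

17504.0


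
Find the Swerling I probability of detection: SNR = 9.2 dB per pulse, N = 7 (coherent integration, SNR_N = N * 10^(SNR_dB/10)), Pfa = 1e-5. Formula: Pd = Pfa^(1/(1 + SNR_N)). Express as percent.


SNR_lin = 10^(9.2/10) = 8.31764
SNR_N = 7 * 8.31764 = 58.22348
1/(1 + SNR_N) = 1/59.22348 = 0.0168852
Pd = (1e-5)^0.0168852 = 0.82333
Pd = 82.3%

82.3%


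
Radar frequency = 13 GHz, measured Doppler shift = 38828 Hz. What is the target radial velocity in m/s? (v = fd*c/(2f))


v = 38828 * 3e8 / (2 * 13000000000.0) = 448.0 m/s

448.0 m/s


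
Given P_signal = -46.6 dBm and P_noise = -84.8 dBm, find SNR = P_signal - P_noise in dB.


SNR = -46.6 - (-84.8) = 38.2 dB

38.2 dB


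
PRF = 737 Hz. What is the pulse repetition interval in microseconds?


PRI = 1/737 = 0.0013568521 s = 1356.9 us

1356.9 us


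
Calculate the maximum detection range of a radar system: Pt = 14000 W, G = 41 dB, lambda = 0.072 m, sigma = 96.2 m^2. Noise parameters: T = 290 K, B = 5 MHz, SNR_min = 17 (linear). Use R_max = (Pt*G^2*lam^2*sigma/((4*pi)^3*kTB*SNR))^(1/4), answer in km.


G_lin = 10^(41/10) = 12589.254118
R^4 = 14000 * 12589.254118^2 * 0.072^2 * 96.2 / ((4*pi)^3 * 1.38e-23 * 290 * 5000000.0 * 17)
R^4 = 1.63924e21 m^4
R_max = (1.63924e21)^(1/4) = 201215.1 m = 201.2 km

201.2 km


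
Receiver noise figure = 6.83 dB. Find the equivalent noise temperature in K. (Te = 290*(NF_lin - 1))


NF_lin = 10^(6.83/10) = 4.819478
Te = 290 * (4.819478 - 1) = 1107.6 K

1107.6 K


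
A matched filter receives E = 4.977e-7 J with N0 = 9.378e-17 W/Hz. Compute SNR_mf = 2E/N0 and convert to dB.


SNR_lin = 2 * 4.977e-7 / 9.378e-17 = 1.061e10
SNR_dB = 10*log10(1.061e10) = 100.3 dB

100.3 dB


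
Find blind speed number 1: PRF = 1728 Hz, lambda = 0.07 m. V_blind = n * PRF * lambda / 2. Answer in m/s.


V_blind = 1 * 1728 * 0.07 / 2 = 60.5 m/s

60.5 m/s


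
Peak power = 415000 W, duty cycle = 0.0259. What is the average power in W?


P_avg = 415000 * 0.0259 = 10748.5 W

10748.5 W


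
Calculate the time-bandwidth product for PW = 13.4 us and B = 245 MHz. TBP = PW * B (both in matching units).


TBP = 13.4 * 245 = 3283.0

3283.0


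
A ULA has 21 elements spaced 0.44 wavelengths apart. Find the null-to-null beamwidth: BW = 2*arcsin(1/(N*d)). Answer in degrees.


1/(N*d) = 1/(21*0.44) = 0.108225
BW = 2*arcsin(0.108225) = 12.4 degrees

12.4 degrees


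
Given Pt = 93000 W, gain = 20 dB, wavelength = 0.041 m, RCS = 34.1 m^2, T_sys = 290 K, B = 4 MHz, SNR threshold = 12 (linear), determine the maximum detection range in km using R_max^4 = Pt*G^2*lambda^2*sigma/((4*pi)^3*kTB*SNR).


G_lin = 10^(20/10) = 100.0
R^4 = 93000 * 100.0^2 * 0.041^2 * 34.1 / ((4*pi)^3 * 1.38e-23 * 290 * 4000000.0 * 12)
R^4 = 1.39848e17 m^4
R_max = (1.39848e17)^(1/4) = 19338.1 m = 19.3 km

19.3 km


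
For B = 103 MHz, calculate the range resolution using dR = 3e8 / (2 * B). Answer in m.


dR = 3e8 / (2 * 103000000.0) = 1.46 m

1.46 m


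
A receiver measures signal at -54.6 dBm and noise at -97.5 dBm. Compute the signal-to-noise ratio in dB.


SNR = -54.6 - (-97.5) = 42.9 dB

42.9 dB


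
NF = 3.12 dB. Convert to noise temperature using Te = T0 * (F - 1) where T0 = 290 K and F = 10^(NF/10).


NF_lin = 10^(3.12/10) = 2.051162
Te = 290 * (2.051162 - 1) = 304.8 K

304.8 K


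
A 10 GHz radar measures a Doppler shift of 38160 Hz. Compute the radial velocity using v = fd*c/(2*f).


v = 38160 * 3e8 / (2 * 10000000000.0) = 572.4 m/s

572.4 m/s


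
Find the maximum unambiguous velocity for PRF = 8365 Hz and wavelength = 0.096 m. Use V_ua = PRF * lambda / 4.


V_ua = 8365 * 0.096 / 4 = 200.8 m/s

200.8 m/s


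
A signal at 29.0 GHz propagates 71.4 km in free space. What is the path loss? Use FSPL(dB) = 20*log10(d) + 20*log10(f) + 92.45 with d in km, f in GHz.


20*log10(71.4) = 37.07
20*log10(29.0) = 29.25
FSPL = 158.8 dB

158.8 dB


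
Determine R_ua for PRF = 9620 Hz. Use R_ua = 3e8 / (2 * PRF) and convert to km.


R_ua = 3e8 / (2 * 9620) = 15592.5 m = 15.6 km

15.6 km
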